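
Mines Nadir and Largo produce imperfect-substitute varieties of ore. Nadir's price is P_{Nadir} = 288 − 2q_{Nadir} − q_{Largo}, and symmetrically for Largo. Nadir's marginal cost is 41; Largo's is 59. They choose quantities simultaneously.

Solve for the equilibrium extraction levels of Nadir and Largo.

50.6, 44.6

Mine Nadir's profit: π = q_{Nadir}(288 − 2q_{Nadir} − q_{Largo}) − 41q_{Nadir}.
∂π/∂q_{Nadir} = 247 − 4q_{Nadir} − q_{Largo} = 0 ⇒ q_{Nadir} = 61.75 − 0.25q_{Largo}.
Similarly q_{Largo} = 57.25 − 0.25q_{Nadir}.
Plugging q_{Largo} into Nadir's best response: q_{Nadir} = 61.75 − 0.25(57.25 − 0.25q_{Nadir}) ⇒ 0.9375q_{Nadir} = 47.4375, so q_{Nadir} = 50.6.
Then q_{Largo} = 57.25 − 0.25·50.6 = 44.6.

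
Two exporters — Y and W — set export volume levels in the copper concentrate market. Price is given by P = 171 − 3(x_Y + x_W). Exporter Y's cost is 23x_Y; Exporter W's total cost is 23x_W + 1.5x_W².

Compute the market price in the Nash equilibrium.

Exporter Y's profit: π = x_Y(171 − 3(x_Y + x_W)) − 23x_Y.
∂π/∂x_Y = 148 − 6x_Y − 3x_W = 0, so x_Y = 74/3 − 0.5x_W.
For W: ∂π/∂x_W = 148 − 9x_W − 3x_Y = 0 ⇒ x_W = 148/9 − (1/3)x_Y.
Solving the two reaction functions simultaneously: (1 − (−0.5)(−1/3))x_Y = 74/3 − 0.5·(148/9), so (5/6)x_Y = 148/9 and x_Y = 296/15.
Then x_W = 148/9 − (1/3)·(296/15) = 148/15.
Equilibrium price: P = 171 − 3·29.6 = 82.2.

82.2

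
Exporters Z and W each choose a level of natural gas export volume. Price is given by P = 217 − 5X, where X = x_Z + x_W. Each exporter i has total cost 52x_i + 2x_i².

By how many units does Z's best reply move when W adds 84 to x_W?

Exporter Z's profit: π = x_Z(217 − 5(x_Z + x_W)) − 52x_Z − 2x_Z².
∂π/∂x_Z = 165 − 14x_Z − 5x_W = 0, so x_Z = 165/14 − (5/14)x_W.
The reaction-function slope is −5/14, so an 84-unit rise in x_W moves x_Z by −5/14 × 84 = −30. Z's best response falls — the actions are strategic substitutes.

-30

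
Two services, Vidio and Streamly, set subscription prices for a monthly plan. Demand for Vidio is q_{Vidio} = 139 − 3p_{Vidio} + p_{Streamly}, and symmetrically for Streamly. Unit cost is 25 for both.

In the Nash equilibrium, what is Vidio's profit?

950.52

Vidio's profit: π = (p_{Vidio} − 25)(139 − 3p_{Vidio} + p_{Streamly}).
∂π/∂p_{Vidio} = 214 − 6p_{Vidio} + p_{Streamly} = 0 ⇒ p_{Vidio} = 107/3 + (1/6)p_{Streamly}.
The game is symmetric, so in equilibrium p_{Streamly} = p_{Vidio}: the reaction function gives (5/6)p_{Vidio} = 107/3, hence p_{Vidio} = 42.8.
q_{Vidio} = 139 − 3·42.8 + 42.8 = 53.4.
Profit = (42.8 − 25)·53.4 = 950.52.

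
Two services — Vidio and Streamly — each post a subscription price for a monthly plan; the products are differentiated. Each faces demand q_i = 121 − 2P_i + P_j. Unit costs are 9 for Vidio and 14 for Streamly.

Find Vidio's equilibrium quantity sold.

Vidio's profit: π = (P_{Vidio} − 9)(121 − 2P_{Vidio} + P_{Streamly}).
∂π/∂P_{Vidio} = 139 − 4P_{Vidio} + P_{Streamly} = 0 ⇒ P_{Vidio} = 34.75 + 0.25P_{Streamly}.
Similarly P_{Streamly} = 37.25 + 0.25P_{Vidio}.
Plugging P_{Streamly} into Vidio's best response: P_{Vidio} = 34.75 + 0.25(37.25 + 0.25P_{Vidio}) ⇒ 0.9375P_{Vidio} = 44.0625, so P_{Vidio} = 47.
Then P_{Streamly} = 37.25 + 0.25·47 = 49.
q_{Vidio} = 121 − 2·47 + 49 = 76.

76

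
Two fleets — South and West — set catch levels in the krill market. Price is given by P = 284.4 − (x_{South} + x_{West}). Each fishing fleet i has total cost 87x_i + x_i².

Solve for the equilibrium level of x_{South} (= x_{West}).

39.48

Fishing fleet South's profit: π = x_{South}(284.4 − (x_{South} + x_{West})) − 87x_{South} − x_{South}².
∂π/∂x_{South} = 197.4 − 4x_{South} − x_{West} = 0, so x_{South} = 49.35 − 0.25x_{West}.
By symmetry x_{West} = x_{South}; substituting into the reaction function, 1.25x_{South} = 49.35 and x_{South} = 39.48.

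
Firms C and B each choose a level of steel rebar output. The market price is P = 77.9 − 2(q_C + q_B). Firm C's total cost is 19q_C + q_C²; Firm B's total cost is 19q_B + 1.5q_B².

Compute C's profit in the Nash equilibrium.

Firm C's profit: π = q_C(77.9 − 2(q_C + q_B)) − 19q_C − q_C².
∂π/∂q_C = 58.9 − 6q_C − 2q_B = 0, so q_C = 589/60 − (1/3)q_B.
For B: ∂π/∂q_B = 58.9 − 7q_B − 2q_C = 0 ⇒ q_B = 589/70 − (2/7)q_C.
Plugging q_B into C's best response: q_C = 589/60 − (1/3)(589/70 − (2/7)q_C) ⇒ (19/21)q_C = 589/84, so q_C = 7.75.
Then q_B = 589/70 − (2/7)·7.75 = 6.2.
Price P = 77.9 − 2·13.95 = 50.
C's profit: (50 − 19)·7.75 − (7.75)² = 180.1875.

180.1875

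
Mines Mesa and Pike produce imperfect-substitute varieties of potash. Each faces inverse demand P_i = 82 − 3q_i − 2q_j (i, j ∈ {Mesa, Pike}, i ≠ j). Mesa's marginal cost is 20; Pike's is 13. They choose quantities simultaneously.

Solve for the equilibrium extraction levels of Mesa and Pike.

Mine Mesa's profit: π = q_{Mesa}(82 − 3q_{Mesa} − 2q_{Pike}) − 20q_{Mesa}.
∂π/∂q_{Mesa} = 62 − 6q_{Mesa} − 2q_{Pike} = 0 ⇒ q_{Mesa} = 31/3 − (1/3)q_{Pike}.
Similarly q_{Pike} = 11.5 − (1/3)q_{Mesa}.
Substituting the second reaction function into the first: q_{Mesa} = 31/3 − (1/3)(11.5 − (1/3)q_{Mesa}), which gives (8/9)q_{Mesa} = 6.5 ⇒ q_{Mesa} = 7.3125.
Then q_{Pike} = 11.5 − (1/3)·7.3125 = 9.0625.

7.3125, 9.0625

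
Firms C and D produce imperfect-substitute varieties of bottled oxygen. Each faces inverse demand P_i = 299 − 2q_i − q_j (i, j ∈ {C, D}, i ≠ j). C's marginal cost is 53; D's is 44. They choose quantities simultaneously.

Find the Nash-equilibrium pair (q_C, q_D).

Firm C's profit: π = q_C(299 − 2q_C − q_D) − 53q_C.
∂π/∂q_C = 246 − 4q_C − q_D = 0 ⇒ q_C = 61.5 − 0.25q_D.
Similarly q_D = 63.75 − 0.25q_C.
Solving the two reaction functions simultaneously: (1 − (−0.25)(−0.25))q_C = 61.5 − 0.25·63.75, so 0.9375q_C = 45.5625 and q_C = 48.6.
Then q_D = 63.75 − 0.25·48.6 = 51.6.

48.6, 51.6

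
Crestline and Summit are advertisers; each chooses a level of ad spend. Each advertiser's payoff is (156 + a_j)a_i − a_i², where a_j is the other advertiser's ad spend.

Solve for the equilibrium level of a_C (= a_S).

Crestline's payoff is (156 + a_S)a_C − a_C².
∂π/∂a_C = 156 + a_S − 2a_C = 0, so a_C = 78 + 0.5a_S.
By symmetry a_S = a_C; substituting into the reaction function, 0.5a_C = 78 and a_C = 156.

156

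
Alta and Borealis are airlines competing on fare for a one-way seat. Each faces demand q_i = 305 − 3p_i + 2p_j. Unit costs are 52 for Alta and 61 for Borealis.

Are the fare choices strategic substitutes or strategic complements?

Alta's profit: π = (p_{Alta} − 52)(305 − 3p_{Alta} + 2p_{Borealis}).
∂π/∂p_{Alta} = 461 − 6p_{Alta} + 2p_{Borealis} = 0 ⇒ p_{Alta} = 461/6 + (1/3)p_{Borealis}.
The best-response slope dp_{Alta}/dp_{Borealis} = 1/3 > 0: the reaction function is upward-sloping, so the choices are strategic complements.

strategic complements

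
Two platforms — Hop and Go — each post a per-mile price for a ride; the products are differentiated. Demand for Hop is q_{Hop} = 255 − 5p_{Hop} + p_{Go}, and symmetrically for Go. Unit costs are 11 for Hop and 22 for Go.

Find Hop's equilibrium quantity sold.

Hop's profit: π = (p_{Hop} − 11)(255 − 5p_{Hop} + p_{Go}).
∂π/∂p_{Hop} = 310 − 10p_{Hop} + p_{Go} = 0 ⇒ p_{Hop} = 31 + 0.1p_{Go}.
Similarly p_{Go} = 36.5 + 0.1p_{Hop}.
Solving the two reaction functions simultaneously: (1 − (0.1)(0.1))p_{Hop} = 31 + 0.1·36.5, so 0.99p_{Hop} = 34.65 and p_{Hop} = 35.
Then p_{Go} = 36.5 + 0.1·35 = 40.
q_{Hop} = 255 − 5·35 + 40 = 120.

120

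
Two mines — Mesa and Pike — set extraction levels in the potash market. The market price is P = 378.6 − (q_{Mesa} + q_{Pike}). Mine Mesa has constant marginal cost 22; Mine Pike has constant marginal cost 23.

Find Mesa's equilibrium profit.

14208.64

Mine Mesa's profit: π = q_{Mesa}(378.6 − (q_{Mesa} + q_{Pike})) − 22q_{Mesa}.
∂π/∂q_{Mesa} = 356.6 − 2q_{Mesa} − q_{Pike} = 0, so q_{Mesa} = 178.3 − 0.5q_{Pike}.
By the same steps for Pike: q_{Pike} = 177.8 − 0.5q_{Mesa}.
Substituting the second reaction function into the first: q_{Mesa} = 178.3 − 0.5(177.8 − 0.5q_{Mesa}), which gives 0.75q_{Mesa} = 89.4 ⇒ q_{Mesa} = 119.2.
Then q_{Pike} = 177.8 − 0.5·119.2 = 118.2.
Price P = 378.6 − 237.4 = 141.2.
Mesa's profit: (141.2 − 22)·119.2 = 14208.64.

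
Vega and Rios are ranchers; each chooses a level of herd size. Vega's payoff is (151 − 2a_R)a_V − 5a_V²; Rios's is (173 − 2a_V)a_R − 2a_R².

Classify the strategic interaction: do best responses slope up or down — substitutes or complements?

Expanding Vega's payoff: 151a_V − 2a_Ra_V − 5a_V².
∂π/∂a_V = 151 − 2a_R − 10a_V = 0, so a_V = 15.1 − 0.2a_R.
The best-response slope da_V/da_R = −0.2 < 0: the reaction function is downward-sloping, so the choices are strategic substitutes.

strategic substitutes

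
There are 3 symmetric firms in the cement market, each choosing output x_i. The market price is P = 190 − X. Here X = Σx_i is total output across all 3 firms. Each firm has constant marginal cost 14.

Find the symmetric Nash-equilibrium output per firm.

44

A representative firm's profit is π_i = x_i(190 − X) − 14x_i, with X = x_i + Σ_{j≠i} x_j.
First-order condition: 176 − 2x_i − Σ_{j≠i} x_j = 0.
Imposing symmetry (x_j = x for all j) turns Σ_{j≠i} x_j into 2x, so 176 = 4x and x = 44.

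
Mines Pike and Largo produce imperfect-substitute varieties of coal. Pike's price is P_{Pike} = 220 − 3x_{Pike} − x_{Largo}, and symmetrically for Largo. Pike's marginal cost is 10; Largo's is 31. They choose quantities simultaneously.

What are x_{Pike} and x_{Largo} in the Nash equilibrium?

30.6, 26.4

Mine Pike's profit: π = x_{Pike}(220 − 3x_{Pike} − x_{Largo}) − 10x_{Pike}.
∂π/∂x_{Pike} = 210 − 6x_{Pike} − x_{Largo} = 0 ⇒ x_{Pike} = 35 − (1/6)x_{Largo}.
Similarly x_{Largo} = 31.5 − (1/6)x_{Pike}.
Substituting the second reaction function into the first: x_{Pike} = 35 − (1/6)(31.5 − (1/6)x_{Pike}), which gives (35/36)x_{Pike} = 29.75 ⇒ x_{Pike} = 30.6.
Then x_{Largo} = 31.5 − (1/6)·30.6 = 26.4.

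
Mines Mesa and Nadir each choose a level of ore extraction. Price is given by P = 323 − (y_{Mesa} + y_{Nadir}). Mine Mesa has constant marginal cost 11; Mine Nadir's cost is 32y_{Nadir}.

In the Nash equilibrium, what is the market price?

122

Mine Mesa's profit: π = y_{Mesa}(323 − (y_{Mesa} + y_{Nadir})) − 11y_{Mesa}.
∂π/∂y_{Mesa} = 312 − 2y_{Mesa} − y_{Nadir} = 0, so y_{Mesa} = 156 − 0.5y_{Nadir}.
By the same steps for Nadir: y_{Nadir} = 145.5 − 0.5y_{Mesa}.
Plugging y_{Nadir} into Mesa's best response: y_{Mesa} = 156 − 0.5(145.5 − 0.5y_{Mesa}) ⇒ 0.75y_{Mesa} = 83.25, so y_{Mesa} = 111.
Then y_{Nadir} = 145.5 − 0.5·111 = 90.
Equilibrium price: P = 323 − 201 = 122.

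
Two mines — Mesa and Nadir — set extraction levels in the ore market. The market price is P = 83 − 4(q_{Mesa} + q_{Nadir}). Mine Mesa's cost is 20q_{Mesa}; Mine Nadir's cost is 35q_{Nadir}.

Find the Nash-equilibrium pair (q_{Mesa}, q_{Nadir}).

6.5, 2.75

Mine Mesa's profit: π = q_{Mesa}(83 − 4(q_{Mesa} + q_{Nadir})) − 20q_{Mesa}.
∂π/∂q_{Mesa} = 63 − 8q_{Mesa} − 4q_{Nadir} = 0, so q_{Mesa} = 7.875 − 0.5q_{Nadir}.
By the same steps for Nadir: q_{Nadir} = 6 − 0.5q_{Mesa}.
Plugging q_{Nadir} into Mesa's best response: q_{Mesa} = 7.875 − 0.5(6 − 0.5q_{Mesa}) ⇒ 0.75q_{Mesa} = 4.875, so q_{Mesa} = 6.5.
Then q_{Nadir} = 6 − 0.5·6.5 = 2.75.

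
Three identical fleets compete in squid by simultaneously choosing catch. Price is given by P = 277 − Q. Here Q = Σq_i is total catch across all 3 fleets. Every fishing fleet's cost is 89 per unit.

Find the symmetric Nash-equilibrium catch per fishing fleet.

A representative fishing fleet's profit is π_i = q_i(277 − Q) − 89q_i, with Q = q_i + Σ_{j≠i} q_j.
First-order condition: 188 − 2q_i − Σ_{j≠i} q_j = 0.
With identical fishing fleets, set every q_j = q: then 188 − 2q − 2q = 0, i.e. q = 188/4 = 47.

47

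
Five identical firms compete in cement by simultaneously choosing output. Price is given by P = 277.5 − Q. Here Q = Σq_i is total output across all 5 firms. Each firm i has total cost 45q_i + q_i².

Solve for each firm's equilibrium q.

29.0625

A representative firm's profit is π_i = q_i(277.5 − Q) − 45q_i − q_i², with Q = q_i + Σ_{j≠i} q_j.
First-order condition: 232.5 − 4q_i − Σ_{j≠i} q_j = 0.
In a symmetric equilibrium every firm chooses the same q, so Σ_{j≠i} q_j = 4q. The condition becomes 232.5 − 8q = 0, giving q = 232.5/8 = 29.0625.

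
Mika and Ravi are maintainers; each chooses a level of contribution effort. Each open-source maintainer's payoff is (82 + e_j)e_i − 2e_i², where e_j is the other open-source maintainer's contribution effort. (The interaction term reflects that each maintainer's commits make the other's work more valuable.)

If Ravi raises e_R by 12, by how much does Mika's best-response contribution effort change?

Mika's payoff is (82 + e_R)e_M − 2e_M².
∂π/∂e_M = 82 + e_R − 4e_M = 0, so e_M = 20.5 + 0.25e_R.
The reaction-function slope is 0.25, so a 12-unit rise in e_R moves e_M by 0.25 × 12 = 3. Mika's best response rises — the actions are strategic complements.

3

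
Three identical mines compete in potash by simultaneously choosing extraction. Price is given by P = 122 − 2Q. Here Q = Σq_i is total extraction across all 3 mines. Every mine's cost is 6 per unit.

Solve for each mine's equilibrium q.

14.5

A representative mine's profit is π_i = q_i(122 − 2Q) − 6q_i, with Q = q_i + Σ_{j≠i} q_j.
First-order condition: 116 − 4q_i − 2Σ_{j≠i} q_j = 0.
With identical mines, set every q_j = q: then 116 − 4q − 4q = 0, i.e. q = 116/8 = 14.5.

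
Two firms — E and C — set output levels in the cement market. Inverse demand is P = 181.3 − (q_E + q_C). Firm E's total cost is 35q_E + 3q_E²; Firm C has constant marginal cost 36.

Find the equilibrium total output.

77.56

Firm E's profit: π = q_E(181.3 − (q_E + q_C)) − 35q_E − 3q_E².
∂π/∂q_E = 146.3 − 8q_E − q_C = 0, so q_E = 18.2875 − 0.125q_C.
For C: ∂π/∂q_C = 145.3 − 2q_C − q_E = 0 ⇒ q_C = 72.65 − 0.5q_E.
Substituting the second reaction function into the first: q_E = 18.2875 − 0.125(72.65 − 0.5q_E), which gives 0.9375q_E = 1473/160 ⇒ q_E = 9.82.
Then q_C = 72.65 − 0.5·9.82 = 67.74.
Total output: 9.82 + 67.74 = 77.56.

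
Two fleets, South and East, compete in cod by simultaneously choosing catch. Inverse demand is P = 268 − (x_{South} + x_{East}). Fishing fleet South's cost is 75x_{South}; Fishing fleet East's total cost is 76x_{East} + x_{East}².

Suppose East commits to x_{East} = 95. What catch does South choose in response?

Fishing fleet South's profit: π = x_{South}(268 − (x_{South} + x_{East})) − 75x_{South}.
∂π/∂x_{South} = 193 − 2x_{South} − x_{East} = 0, so x_{South} = 96.5 − 0.5x_{East}.
At x_{East} = 95: x_{South} = 96.5 − 0.5·95 = 49.

49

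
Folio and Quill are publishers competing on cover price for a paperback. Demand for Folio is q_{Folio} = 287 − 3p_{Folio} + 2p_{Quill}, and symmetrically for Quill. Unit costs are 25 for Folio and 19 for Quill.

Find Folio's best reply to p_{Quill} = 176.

Folio's profit: π = (p_{Folio} − 25)(287 − 3p_{Folio} + 2p_{Quill}).
∂π/∂p_{Folio} = 362 − 6p_{Folio} + 2p_{Quill} = 0 ⇒ p_{Folio} = 181/3 + (1/3)p_{Quill}.
At p_{Quill} = 176: p_{Folio} = 181/3 + (1/3)·176 = 119.

119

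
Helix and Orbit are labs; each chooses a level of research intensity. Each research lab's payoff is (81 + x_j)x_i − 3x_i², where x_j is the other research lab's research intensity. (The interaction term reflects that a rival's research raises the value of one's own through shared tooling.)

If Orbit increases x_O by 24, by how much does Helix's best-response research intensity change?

4

Helix's payoff is (81 + x_O)x_H − 3x_H².
∂π/∂x_H = 81 + x_O − 6x_H = 0, so x_H = 13.5 + (1/6)x_O.
The reaction-function slope is 1/6, so a 24-unit rise in x_O moves x_H by 1/6 × 24 = 4. Helix's best response rises — the actions are strategic complements.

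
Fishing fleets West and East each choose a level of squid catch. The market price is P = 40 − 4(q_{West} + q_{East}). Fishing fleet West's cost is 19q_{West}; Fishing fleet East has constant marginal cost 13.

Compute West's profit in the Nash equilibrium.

6.25

Fishing fleet West's profit: π = q_{West}(40 − 4(q_{West} + q_{East})) − 19q_{West}.
∂π/∂q_{West} = 21 − 8q_{West} − 4q_{East} = 0, so q_{West} = 2.625 − 0.5q_{East}.
By the same steps for East: q_{East} = 3.375 − 0.5q_{West}.
Solving the two reaction functions simultaneously: (1 − (−0.5)(−0.5))q_{West} = 2.625 − 0.5·3.375, so 0.75q_{West} = 0.9375 and q_{West} = 1.25.
Then q_{East} = 3.375 − 0.5·1.25 = 2.75.
Price P = 40 − 4·4 = 24.
West's profit: (24 − 19)·1.25 = 6.25.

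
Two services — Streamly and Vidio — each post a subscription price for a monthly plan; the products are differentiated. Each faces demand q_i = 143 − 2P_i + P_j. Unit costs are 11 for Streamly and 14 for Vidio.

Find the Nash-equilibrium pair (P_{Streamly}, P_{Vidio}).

55.4, 56.6

Streamly's profit: π = (P_{Streamly} − 11)(143 − 2P_{Streamly} + P_{Vidio}).
∂π/∂P_{Streamly} = 165 − 4P_{Streamly} + P_{Vidio} = 0 ⇒ P_{Streamly} = 41.25 + 0.25P_{Vidio}.
Similarly P_{Vidio} = 42.75 + 0.25P_{Streamly}.
Plugging P_{Vidio} into Streamly's best response: P_{Streamly} = 41.25 + 0.25(42.75 + 0.25P_{Streamly}) ⇒ 0.9375P_{Streamly} = 51.9375, so P_{Streamly} = 55.4.
Then P_{Vidio} = 42.75 + 0.25·55.4 = 56.6.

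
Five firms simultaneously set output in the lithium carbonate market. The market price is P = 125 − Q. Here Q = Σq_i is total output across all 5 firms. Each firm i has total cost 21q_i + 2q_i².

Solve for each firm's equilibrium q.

10.4

A representative firm's profit is π_i = q_i(125 − Q) − 21q_i − 2q_i², with Q = q_i + Σ_{j≠i} q_j.
First-order condition: 104 − 6q_i − Σ_{j≠i} q_j = 0.
With identical firms, set every q_j = q: then 104 − 6q − 4q = 0, i.e. q = 104/10 = 10.4.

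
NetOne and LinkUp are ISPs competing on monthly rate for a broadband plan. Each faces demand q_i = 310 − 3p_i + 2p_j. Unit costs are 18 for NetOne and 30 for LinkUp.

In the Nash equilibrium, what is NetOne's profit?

NetOne's profit: π = (p_{NetOne} − 18)(310 − 3p_{NetOne} + 2p_{LinkUp}).
∂π/∂p_{NetOne} = 364 − 6p_{NetOne} + 2p_{LinkUp} = 0 ⇒ p_{NetOne} = 182/3 + (1/3)p_{LinkUp}.
Similarly p_{LinkUp} = 200/3 + (1/3)p_{NetOne}.
Substituting the second reaction function into the first: p_{NetOne} = 182/3 + (1/3)(200/3 + (1/3)p_{NetOne}), which gives (8/9)p_{NetOne} = 746/9 ⇒ p_{NetOne} = 93.25.
Then p_{LinkUp} = 200/3 + (1/3)·93.25 = 97.75.
q_{NetOne} = 310 − 3·93.25 + 2·97.75 = 225.75.
Profit = (93.25 − 18)·225.75 = 16987.6875.

16987.6875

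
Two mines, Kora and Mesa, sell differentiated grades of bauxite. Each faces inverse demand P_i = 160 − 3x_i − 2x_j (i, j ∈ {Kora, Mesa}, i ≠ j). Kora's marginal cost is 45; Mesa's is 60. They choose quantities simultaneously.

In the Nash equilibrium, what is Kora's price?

Mine Kora's profit: π = x_{Kora}(160 − 3x_{Kora} − 2x_{Mesa}) − 45x_{Kora}.
∂π/∂x_{Kora} = 115 − 6x_{Kora} − 2x_{Mesa} = 0 ⇒ x_{Kora} = 115/6 − (1/3)x_{Mesa}.
Similarly x_{Mesa} = 50/3 − (1/3)x_{Kora}.
Substituting the second reaction function into the first: x_{Kora} = 115/6 − (1/3)(50/3 − (1/3)x_{Kora}), which gives (8/9)x_{Kora} = 245/18 ⇒ x_{Kora} = 15.3125.
Then x_{Mesa} = 50/3 − (1/3)·15.3125 = 11.5625.
P_{Kora} = 160 − 3·15.3125 − 2·11.5625 = 90.9375.

90.9375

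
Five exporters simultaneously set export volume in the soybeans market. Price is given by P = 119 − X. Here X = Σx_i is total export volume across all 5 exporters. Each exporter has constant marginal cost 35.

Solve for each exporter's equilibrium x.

14

A representative exporter's profit is π_i = x_i(119 − X) − 35x_i, with X = x_i + Σ_{j≠i} x_j.
First-order condition: 84 − 2x_i − Σ_{j≠i} x_j = 0.
In a symmetric equilibrium every exporter chooses the same x, so Σ_{j≠i} x_j = 4x. The condition becomes 84 − 6x = 0, giving x = 84/6 = 14.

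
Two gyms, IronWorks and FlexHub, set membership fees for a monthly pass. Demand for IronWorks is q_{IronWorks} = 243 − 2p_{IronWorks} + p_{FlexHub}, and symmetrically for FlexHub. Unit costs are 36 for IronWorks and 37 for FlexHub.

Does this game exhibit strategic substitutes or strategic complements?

strategic complements

IronWorks's profit: π = (p_{IronWorks} − 36)(243 − 2p_{IronWorks} + p_{FlexHub}).
∂π/∂p_{IronWorks} = 315 − 4p_{IronWorks} + p_{FlexHub} = 0 ⇒ p_{IronWorks} = 78.75 + 0.25p_{FlexHub}.
The best-response slope dp_{IronWorks}/dp_{FlexHub} = 0.25 > 0: the reaction function is upward-sloping, so the choices are strategic complements.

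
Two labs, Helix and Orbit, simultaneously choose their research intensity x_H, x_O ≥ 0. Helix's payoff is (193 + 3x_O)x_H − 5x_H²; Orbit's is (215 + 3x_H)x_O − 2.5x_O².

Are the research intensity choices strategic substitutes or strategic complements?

strategic complements

Expanding Helix's payoff: 193x_H + 3x_Ox_H − 5x_H².
∂π/∂x_H = 193 + 3x_O − 10x_H = 0, so x_H = 19.3 + 0.3x_O.
The best-response slope dx_H/dx_O = 0.3 > 0: the reaction function is upward-sloping, so the choices are strategic complements.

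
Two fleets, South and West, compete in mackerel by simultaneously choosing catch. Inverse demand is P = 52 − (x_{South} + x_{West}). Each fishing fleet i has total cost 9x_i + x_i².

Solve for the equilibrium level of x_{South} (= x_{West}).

8.6

Fishing fleet South's profit: π = x_{South}(52 − (x_{South} + x_{West})) − 9x_{South} − x_{South}².
∂π/∂x_{South} = 43 − 4x_{South} − x_{West} = 0, so x_{South} = 10.75 − 0.25x_{West}.
By symmetry x_{West} = x_{South}; substituting into the reaction function, 1.25x_{South} = 10.75 and x_{South} = 8.6.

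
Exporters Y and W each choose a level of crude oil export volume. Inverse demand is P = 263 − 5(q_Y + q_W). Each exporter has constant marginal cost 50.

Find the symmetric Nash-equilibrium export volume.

Exporter Y's profit: π = q_Y(263 − 5(q_Y + q_W)) − 50q_Y.
∂π/∂q_Y = 213 − 10q_Y − 5q_W = 0, so q_Y = 21.3 − 0.5q_W.
Setting q_Y = q_W in the reaction function: q_Y = 21.3 − 0.5q_Y, so q_Y = 21.3 / 1.5 = 14.2.

14.2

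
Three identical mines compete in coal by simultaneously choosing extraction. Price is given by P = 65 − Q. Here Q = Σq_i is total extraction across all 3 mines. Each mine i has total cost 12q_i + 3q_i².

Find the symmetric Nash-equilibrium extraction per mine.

A representative mine's profit is π_i = q_i(65 − Q) − 12q_i − 3q_i², with Q = q_i + Σ_{j≠i} q_j.
First-order condition: 53 − 8q_i − Σ_{j≠i} q_j = 0.
With identical mines, set every q_j = q: then 53 − 8q − 2q = 0, i.e. q = 53/10 = 5.3.

5.3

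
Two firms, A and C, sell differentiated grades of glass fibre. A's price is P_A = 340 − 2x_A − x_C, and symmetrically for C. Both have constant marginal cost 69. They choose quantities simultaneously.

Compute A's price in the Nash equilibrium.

177.4

Firm A's profit: π = x_A(340 − 2x_A − x_C) − 69x_A.
∂π/∂x_A = 271 − 4x_A − x_C = 0 ⇒ x_A = 67.75 − 0.25x_C.
The game is symmetric, so in equilibrium x_C = x_A: the reaction function gives 1.25x_A = 67.75, hence x_A = 54.2.
P_A = 340 − 2·54.2 − 54.2 = 177.4.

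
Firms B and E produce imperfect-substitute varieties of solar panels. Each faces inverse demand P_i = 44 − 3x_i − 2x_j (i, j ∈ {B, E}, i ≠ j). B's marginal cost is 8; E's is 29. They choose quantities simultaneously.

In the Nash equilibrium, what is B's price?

25.4375

Firm B's profit: π = x_B(44 − 3x_B − 2x_E) − 8x_B.
∂π/∂x_B = 36 − 6x_B − 2x_E = 0 ⇒ x_B = 6 − (1/3)x_E.
Similarly x_E = 2.5 − (1/3)x_B.
Substituting the second reaction function into the first: x_B = 6 − (1/3)(2.5 − (1/3)x_B), which gives (8/9)x_B = 31/6 ⇒ x_B = 5.8125.
Then x_E = 2.5 − (1/3)·5.8125 = 0.5625.
P_B = 44 − 3·5.8125 − 2·0.5625 = 25.4375.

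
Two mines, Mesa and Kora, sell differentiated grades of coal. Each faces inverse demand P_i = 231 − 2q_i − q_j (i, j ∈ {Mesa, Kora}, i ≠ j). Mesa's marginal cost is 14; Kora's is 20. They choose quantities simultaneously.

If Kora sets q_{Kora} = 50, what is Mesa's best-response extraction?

41.75

Mine Mesa's profit: π = q_{Mesa}(231 − 2q_{Mesa} − q_{Kora}) − 14q_{Mesa}.
∂π/∂q_{Mesa} = 217 − 4q_{Mesa} − q_{Kora} = 0 ⇒ q_{Mesa} = 54.25 − 0.25q_{Kora}.
At q_{Kora} = 50: q_{Mesa} = 54.25 − 0.25·50 = 41.75.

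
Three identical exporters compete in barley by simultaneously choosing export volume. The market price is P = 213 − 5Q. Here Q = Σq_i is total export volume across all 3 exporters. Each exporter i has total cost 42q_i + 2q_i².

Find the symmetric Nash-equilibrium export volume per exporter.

A representative exporter's profit is π_i = q_i(213 − 5Q) − 42q_i − 2q_i², with Q = q_i + Σ_{j≠i} q_j.
First-order condition: 171 − 14q_i − 5Σ_{j≠i} q_j = 0.
With identical exporters, set every q_j = q: then 171 − 14q − 10q = 0, i.e. q = 171/24 = 7.125.

7.125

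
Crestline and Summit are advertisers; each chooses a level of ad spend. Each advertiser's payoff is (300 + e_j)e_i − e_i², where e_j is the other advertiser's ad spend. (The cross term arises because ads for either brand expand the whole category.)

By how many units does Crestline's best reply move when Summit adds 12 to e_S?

Crestline's payoff is (300 + e_S)e_C − e_C².
∂π/∂e_C = 300 + e_S − 2e_C = 0, so e_C = 150 + 0.5e_S.
The reaction-function slope is 0.5, so a 12-unit rise in e_S moves e_C by 0.5 × 12 = 6. Crestline's best response rises — the actions are strategic complements.

6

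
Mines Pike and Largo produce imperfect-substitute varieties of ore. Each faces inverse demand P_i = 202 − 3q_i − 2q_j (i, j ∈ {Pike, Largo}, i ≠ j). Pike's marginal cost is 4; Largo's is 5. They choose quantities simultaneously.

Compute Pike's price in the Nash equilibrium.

Mine Pike's profit: π = q_{Pike}(202 − 3q_{Pike} − 2q_{Largo}) − 4q_{Pike}.
∂π/∂q_{Pike} = 198 − 6q_{Pike} − 2q_{Largo} = 0 ⇒ q_{Pike} = 33 − (1/3)q_{Largo}.
Similarly q_{Largo} = 197/6 − (1/3)q_{Pike}.
Plugging q_{Largo} into Pike's best response: q_{Pike} = 33 − (1/3)(197/6 − (1/3)q_{Pike}) ⇒ (8/9)q_{Pike} = 397/18, so q_{Pike} = 24.8125.
Then q_{Largo} = 197/6 − (1/3)·24.8125 = 24.5625.
P_{Pike} = 202 − 3·24.8125 − 2·24.5625 = 78.4375.

78.4375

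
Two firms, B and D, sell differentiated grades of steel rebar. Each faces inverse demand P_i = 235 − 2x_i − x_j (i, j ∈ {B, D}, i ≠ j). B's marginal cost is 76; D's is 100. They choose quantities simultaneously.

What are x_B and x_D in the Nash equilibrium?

Firm B's profit: π = x_B(235 − 2x_B − x_D) − 76x_B.
∂π/∂x_B = 159 − 4x_B − x_D = 0 ⇒ x_B = 39.75 − 0.25x_D.
Similarly x_D = 33.75 − 0.25x_B.
Substituting the second reaction function into the first: x_B = 39.75 − 0.25(33.75 − 0.25x_B), which gives 0.9375x_B = 31.3125 ⇒ x_B = 33.4.
Then x_D = 33.75 − 0.25·33.4 = 25.4.

33.4, 25.4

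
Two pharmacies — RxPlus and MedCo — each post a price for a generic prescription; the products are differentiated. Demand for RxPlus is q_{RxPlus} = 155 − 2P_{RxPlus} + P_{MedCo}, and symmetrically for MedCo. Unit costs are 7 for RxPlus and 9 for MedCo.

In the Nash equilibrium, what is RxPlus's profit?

RxPlus's profit: π = (P_{RxPlus} − 7)(155 − 2P_{RxPlus} + P_{MedCo}).
∂π/∂P_{RxPlus} = 169 − 4P_{RxPlus} + P_{MedCo} = 0 ⇒ P_{RxPlus} = 42.25 + 0.25P_{MedCo}.
Similarly P_{MedCo} = 43.25 + 0.25P_{RxPlus}.
Substituting the second reaction function into the first: P_{RxPlus} = 42.25 + 0.25(43.25 + 0.25P_{RxPlus}), which gives 0.9375P_{RxPlus} = 53.0625 ⇒ P_{RxPlus} = 56.6.
Then P_{MedCo} = 43.25 + 0.25·56.6 = 57.4.
q_{RxPlus} = 155 − 2·56.6 + 57.4 = 99.2.
Profit = (56.6 − 7)·99.2 = 4920.32.

4920.32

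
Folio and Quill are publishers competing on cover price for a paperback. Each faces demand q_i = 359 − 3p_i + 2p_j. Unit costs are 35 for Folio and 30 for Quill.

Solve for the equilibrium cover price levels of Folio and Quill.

115.0625, 113.1875

Folio's profit: π = (p_{Folio} − 35)(359 − 3p_{Folio} + 2p_{Quill}).
∂π/∂p_{Folio} = 464 − 6p_{Folio} + 2p_{Quill} = 0 ⇒ p_{Folio} = 232/3 + (1/3)p_{Quill}.
Similarly p_{Quill} = 449/6 + (1/3)p_{Folio}.
Substituting the second reaction function into the first: p_{Folio} = 232/3 + (1/3)(449/6 + (1/3)p_{Folio}), which gives (8/9)p_{Folio} = 1841/18 ⇒ p_{Folio} = 115.0625.
Then p_{Quill} = 449/6 + (1/3)·115.0625 = 113.1875.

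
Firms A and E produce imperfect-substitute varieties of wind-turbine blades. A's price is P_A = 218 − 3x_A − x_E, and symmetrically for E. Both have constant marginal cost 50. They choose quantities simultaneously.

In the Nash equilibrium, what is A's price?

Firm A's profit: π = x_A(218 − 3x_A − x_E) − 50x_A.
∂π/∂x_A = 168 − 6x_A − x_E = 0 ⇒ x_A = 28 − (1/6)x_E.
By symmetry x_E = x_A; substituting into the reaction function, (7/6)x_A = 28 and x_A = 24.
P_A = 218 − 3·24 − 24 = 122.

122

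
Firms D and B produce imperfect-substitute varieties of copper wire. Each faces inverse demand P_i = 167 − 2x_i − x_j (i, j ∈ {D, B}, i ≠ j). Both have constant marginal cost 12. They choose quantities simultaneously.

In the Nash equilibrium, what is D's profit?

Firm D's profit: π = x_D(167 − 2x_D − x_B) − 12x_D.
∂π/∂x_D = 155 − 4x_D − x_B = 0 ⇒ x_D = 38.75 − 0.25x_B.
The game is symmetric, so in equilibrium x_B = x_D: the reaction function gives 1.25x_D = 38.75, hence x_D = 31.
P_D = 167 − 2·31 − 31 = 74.
Profit = (74 − 12)·31 = 1922.

1922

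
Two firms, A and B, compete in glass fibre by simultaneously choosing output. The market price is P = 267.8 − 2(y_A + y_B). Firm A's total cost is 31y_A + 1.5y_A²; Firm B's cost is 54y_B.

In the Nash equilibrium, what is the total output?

Firm A's profit: π = y_A(267.8 − 2(y_A + y_B)) − 31y_A − 1.5y_A².
∂π/∂y_A = 236.8 − 7y_A − 2y_B = 0, so y_A = 1184/35 − (2/7)y_B.
For B: ∂π/∂y_B = 213.8 − 4y_B − 2y_A = 0 ⇒ y_B = 53.45 − 0.5y_A.
Solving the two reaction functions simultaneously: (1 − (−2/7)(−0.5))y_A = 1184/35 − (2/7)·53.45, so (6/7)y_A = 1299/70 and y_A = 21.65.
Then y_B = 53.45 − 0.5·21.65 = 42.625.
Total output: 21.65 + 42.625 = 64.275.

64.275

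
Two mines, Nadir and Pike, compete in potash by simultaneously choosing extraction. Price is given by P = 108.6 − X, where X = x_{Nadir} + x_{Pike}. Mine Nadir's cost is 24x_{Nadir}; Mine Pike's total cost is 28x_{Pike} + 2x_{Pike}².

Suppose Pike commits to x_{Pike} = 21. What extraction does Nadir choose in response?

31.8

Mine Nadir's profit: π = x_{Nadir}(108.6 − (x_{Nadir} + x_{Pike})) − 24x_{Nadir}.
∂π/∂x_{Nadir} = 84.6 − 2x_{Nadir} − x_{Pike} = 0, so x_{Nadir} = 42.3 − 0.5x_{Pike}.
At x_{Pike} = 21: x_{Nadir} = 42.3 − 0.5·21 = 31.8.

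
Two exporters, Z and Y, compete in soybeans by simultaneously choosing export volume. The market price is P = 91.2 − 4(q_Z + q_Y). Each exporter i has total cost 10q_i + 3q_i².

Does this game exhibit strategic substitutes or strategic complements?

Exporter Z's profit: π = q_Z(91.2 − 4(q_Z + q_Y)) − 10q_Z − 3q_Z².
∂π/∂q_Z = 81.2 − 14q_Z − 4q_Y = 0, so q_Z = 5.8 − (2/7)q_Y.
The best-response slope dq_Z/dq_Y = −2/7 < 0: the reaction function is downward-sloping, so the choices are strategic substitutes.

strategic substitutes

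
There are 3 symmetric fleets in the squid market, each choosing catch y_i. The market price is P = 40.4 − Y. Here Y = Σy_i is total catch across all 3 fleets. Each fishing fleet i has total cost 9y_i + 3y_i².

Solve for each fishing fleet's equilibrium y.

3.14

A representative fishing fleet's profit is π_i = y_i(40.4 − Y) − 9y_i − 3y_i², with Y = y_i + Σ_{j≠i} y_j.
First-order condition: 31.4 − 8y_i − Σ_{j≠i} y_j = 0.
Imposing symmetry (y_j = y for all j) turns Σ_{j≠i} y_j into 2y, so 31.4 = 10y and y = 3.14.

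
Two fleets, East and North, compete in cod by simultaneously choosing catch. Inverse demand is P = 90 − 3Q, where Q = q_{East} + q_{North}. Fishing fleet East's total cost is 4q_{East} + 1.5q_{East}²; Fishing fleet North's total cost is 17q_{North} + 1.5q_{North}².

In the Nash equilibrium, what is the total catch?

Fishing fleet East's profit: π = q_{East}(90 − 3(q_{East} + q_{North})) − 4q_{East} − 1.5q_{East}².
∂π/∂q_{East} = 86 − 9q_{East} − 3q_{North} = 0, so q_{East} = 86/9 − (1/3)q_{North}.
By the same steps for North: q_{North} = 73/9 − (1/3)q_{East}.
Substituting the second reaction function into the first: q_{East} = 86/9 − (1/3)(73/9 − (1/3)q_{East}), which gives (8/9)q_{East} = 185/27 ⇒ q_{East} = 185/24.
Then q_{North} = 73/9 − (1/3)·(185/24) = 133/24.
Total catch: 185/24 + 133/24 = 13.25.

13.25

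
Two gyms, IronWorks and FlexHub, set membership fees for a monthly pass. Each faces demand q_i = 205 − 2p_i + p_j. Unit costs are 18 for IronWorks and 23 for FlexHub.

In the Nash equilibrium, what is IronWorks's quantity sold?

IronWorks's profit: π = (p_{IronWorks} − 18)(205 − 2p_{IronWorks} + p_{FlexHub}).
∂π/∂p_{IronWorks} = 241 − 4p_{IronWorks} + p_{FlexHub} = 0 ⇒ p_{IronWorks} = 60.25 + 0.25p_{FlexHub}.
Similarly p_{FlexHub} = 62.75 + 0.25p_{IronWorks}.
Plugging p_{FlexHub} into IronWorks's best response: p_{IronWorks} = 60.25 + 0.25(62.75 + 0.25p_{IronWorks}) ⇒ 0.9375p_{IronWorks} = 75.9375, so p_{IronWorks} = 81.
Then p_{FlexHub} = 62.75 + 0.25·81 = 83.
q_{IronWorks} = 205 − 2·81 + 83 = 126.

126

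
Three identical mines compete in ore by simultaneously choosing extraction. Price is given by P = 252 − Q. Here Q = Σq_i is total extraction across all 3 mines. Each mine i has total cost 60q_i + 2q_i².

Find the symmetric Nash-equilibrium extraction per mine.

A representative mine's profit is π_i = q_i(252 − Q) − 60q_i − 2q_i², with Q = q_i + Σ_{j≠i} q_j.
First-order condition: 192 − 6q_i − Σ_{j≠i} q_j = 0.
In a symmetric equilibrium every mine chooses the same q, so Σ_{j≠i} q_j = 2q. The condition becomes 192 − 8q = 0, giving q = 192/8 = 24.

24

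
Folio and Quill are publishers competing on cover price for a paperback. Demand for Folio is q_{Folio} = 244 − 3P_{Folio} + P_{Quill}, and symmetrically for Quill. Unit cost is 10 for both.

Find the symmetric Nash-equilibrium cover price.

Folio's profit: π = (P_{Folio} − 10)(244 − 3P_{Folio} + P_{Quill}).
∂π/∂P_{Folio} = 274 − 6P_{Folio} + P_{Quill} = 0 ⇒ P_{Folio} = 137/3 + (1/6)P_{Quill}.
By symmetry P_{Quill} = P_{Folio}; substituting into the reaction function, (5/6)P_{Folio} = 137/3 and P_{Folio} = 54.8.

54.8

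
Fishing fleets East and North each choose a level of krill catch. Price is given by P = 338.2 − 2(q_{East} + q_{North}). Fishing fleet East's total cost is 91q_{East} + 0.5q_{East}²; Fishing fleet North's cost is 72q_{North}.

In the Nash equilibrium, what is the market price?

176.575

Fishing fleet East's profit: π = q_{East}(338.2 − 2(q_{East} + q_{North})) − 91q_{East} − 0.5q_{East}².
∂π/∂q_{East} = 247.2 − 5q_{East} − 2q_{North} = 0, so q_{East} = 49.44 − 0.4q_{North}.
For North: ∂π/∂q_{North} = 266.2 − 4q_{North} − 2q_{East} = 0 ⇒ q_{North} = 66.55 − 0.5q_{East}.
Substituting the second reaction function into the first: q_{East} = 49.44 − 0.4(66.55 − 0.5q_{East}), which gives 0.8q_{East} = 22.82 ⇒ q_{East} = 28.525.
Then q_{North} = 66.55 − 0.5·28.525 = 52.2875.
Equilibrium price: P = 338.2 − 2·80.8125 = 176.575.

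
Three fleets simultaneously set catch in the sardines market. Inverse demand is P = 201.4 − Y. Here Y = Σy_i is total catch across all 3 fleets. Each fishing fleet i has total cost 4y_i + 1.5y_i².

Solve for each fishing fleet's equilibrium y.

28.2

A representative fishing fleet's profit is π_i = y_i(201.4 − Y) − 4y_i − 1.5y_i², with Y = y_i + Σ_{j≠i} y_j.
First-order condition: 197.4 − 5y_i − Σ_{j≠i} y_j = 0.
Imposing symmetry (y_j = y for all j) turns Σ_{j≠i} y_j into 2y, so 197.4 = 7y and y = 28.2.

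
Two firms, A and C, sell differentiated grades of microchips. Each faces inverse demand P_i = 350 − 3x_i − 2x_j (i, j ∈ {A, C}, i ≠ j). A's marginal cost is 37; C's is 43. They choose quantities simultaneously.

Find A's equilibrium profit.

4680.75

Firm A's profit: π = x_A(350 − 3x_A − 2x_C) − 37x_A.
∂π/∂x_A = 313 − 6x_A − 2x_C = 0 ⇒ x_A = 313/6 − (1/3)x_C.
Similarly x_C = 307/6 − (1/3)x_A.
Solving the two reaction functions simultaneously: (1 − (−1/3)(−1/3))x_A = 313/6 − (1/3)·(307/6), so (8/9)x_A = 316/9 and x_A = 39.5.
Then x_C = 307/6 − (1/3)·39.5 = 38.
P_A = 350 − 3·39.5 − 2·38 = 155.5.
Profit = (155.5 − 37)·39.5 = 4680.75.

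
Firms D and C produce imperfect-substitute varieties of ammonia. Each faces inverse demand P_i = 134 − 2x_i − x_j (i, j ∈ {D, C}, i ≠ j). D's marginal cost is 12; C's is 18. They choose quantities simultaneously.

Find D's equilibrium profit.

1230.08

Firm D's profit: π = x_D(134 − 2x_D − x_C) − 12x_D.
∂π/∂x_D = 122 − 4x_D − x_C = 0 ⇒ x_D = 30.5 − 0.25x_C.
Similarly x_C = 29 − 0.25x_D.
Solving the two reaction functions simultaneously: (1 − (−0.25)(−0.25))x_D = 30.5 − 0.25·29, so 0.9375x_D = 23.25 and x_D = 24.8.
Then x_C = 29 − 0.25·24.8 = 22.8.
P_D = 134 − 2·24.8 − 22.8 = 61.6.
Profit = (61.6 − 12)·24.8 = 1230.08.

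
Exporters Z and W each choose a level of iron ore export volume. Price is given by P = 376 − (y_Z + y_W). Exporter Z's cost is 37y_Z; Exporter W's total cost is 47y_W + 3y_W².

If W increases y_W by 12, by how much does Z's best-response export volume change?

-6

Exporter Z's profit: π = y_Z(376 − (y_Z + y_W)) − 37y_Z.
∂π/∂y_Z = 339 − 2y_Z − y_W = 0, so y_Z = 169.5 − 0.5y_W.
The reaction-function slope is −0.5, so a 12-unit rise in y_W moves y_Z by −0.5 × 12 = −6. Z's best response falls — the actions are strategic substitutes.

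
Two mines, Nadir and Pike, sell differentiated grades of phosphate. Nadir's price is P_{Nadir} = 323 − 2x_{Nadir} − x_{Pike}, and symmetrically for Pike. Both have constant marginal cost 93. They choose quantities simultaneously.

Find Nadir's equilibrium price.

185

Mine Nadir's profit: π = x_{Nadir}(323 − 2x_{Nadir} − x_{Pike}) − 93x_{Nadir}.
∂π/∂x_{Nadir} = 230 − 4x_{Nadir} − x_{Pike} = 0 ⇒ x_{Nadir} = 57.5 − 0.25x_{Pike}.
The game is symmetric, so in equilibrium x_{Pike} = x_{Nadir}: the reaction function gives 1.25x_{Nadir} = 57.5, hence x_{Nadir} = 46.
P_{Nadir} = 323 − 2·46 − 46 = 185.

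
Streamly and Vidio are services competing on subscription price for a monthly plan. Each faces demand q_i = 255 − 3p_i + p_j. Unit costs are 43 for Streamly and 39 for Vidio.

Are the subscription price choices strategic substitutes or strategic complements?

strategic complements

Streamly's profit: π = (p_{Streamly} − 43)(255 − 3p_{Streamly} + p_{Vidio}).
∂π/∂p_{Streamly} = 384 − 6p_{Streamly} + p_{Vidio} = 0 ⇒ p_{Streamly} = 64 + (1/6)p_{Vidio}.
The best-response slope dp_{Streamly}/dp_{Vidio} = 1/6 > 0: the reaction function is upward-sloping, so the choices are strategic complements.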